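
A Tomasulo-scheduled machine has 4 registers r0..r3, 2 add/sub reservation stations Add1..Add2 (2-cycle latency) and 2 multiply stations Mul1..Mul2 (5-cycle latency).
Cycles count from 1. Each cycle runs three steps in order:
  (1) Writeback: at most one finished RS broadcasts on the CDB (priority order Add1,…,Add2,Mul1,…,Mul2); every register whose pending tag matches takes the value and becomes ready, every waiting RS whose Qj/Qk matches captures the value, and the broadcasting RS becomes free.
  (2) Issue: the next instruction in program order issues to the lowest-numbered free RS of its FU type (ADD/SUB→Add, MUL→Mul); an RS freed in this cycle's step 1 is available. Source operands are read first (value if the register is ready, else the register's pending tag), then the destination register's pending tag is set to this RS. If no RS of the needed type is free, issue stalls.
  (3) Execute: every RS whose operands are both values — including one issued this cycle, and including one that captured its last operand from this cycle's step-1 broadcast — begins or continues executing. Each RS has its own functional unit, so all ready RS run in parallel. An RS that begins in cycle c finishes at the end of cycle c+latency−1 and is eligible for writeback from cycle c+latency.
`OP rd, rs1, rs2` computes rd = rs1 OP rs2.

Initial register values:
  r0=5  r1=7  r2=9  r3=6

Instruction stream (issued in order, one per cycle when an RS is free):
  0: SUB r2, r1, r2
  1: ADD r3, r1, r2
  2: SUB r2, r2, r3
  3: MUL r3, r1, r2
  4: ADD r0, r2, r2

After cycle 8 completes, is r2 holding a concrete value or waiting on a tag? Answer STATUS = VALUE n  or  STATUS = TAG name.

STATUS = VALUE -7

cycle 1: issue SUB r2<-Add1 // r0:5,r1:7,r2:Add1,r3:6
cycle 2: issue ADD r3<-Add2 // r0:5,r1:7,r2:Add1,r3:Add2
cycle 3: CDB Add1=-2; issue SUB r2<-Add1 // r0:5,r1:7,r2:Add1,r3:Add2
cycle 4: issue MUL r3<-Mul1 // r0:5,r1:7,r2:Add1,r3:Mul1
cycle 5: CDB Add2=5; issue ADD r0<-Add2 // r0:Add2,r1:7,r2:Add1,r3:Mul1
cycle 6: - // r0:Add2,r1:7,r2:Add1,r3:Mul1
cycle 7: CDB Add1=-7 // r0:Add2,r1:7,r2:-7,r3:Mul1
cycle 8: - // r0:Add2,r1:7,r2:-7,r3:Mul1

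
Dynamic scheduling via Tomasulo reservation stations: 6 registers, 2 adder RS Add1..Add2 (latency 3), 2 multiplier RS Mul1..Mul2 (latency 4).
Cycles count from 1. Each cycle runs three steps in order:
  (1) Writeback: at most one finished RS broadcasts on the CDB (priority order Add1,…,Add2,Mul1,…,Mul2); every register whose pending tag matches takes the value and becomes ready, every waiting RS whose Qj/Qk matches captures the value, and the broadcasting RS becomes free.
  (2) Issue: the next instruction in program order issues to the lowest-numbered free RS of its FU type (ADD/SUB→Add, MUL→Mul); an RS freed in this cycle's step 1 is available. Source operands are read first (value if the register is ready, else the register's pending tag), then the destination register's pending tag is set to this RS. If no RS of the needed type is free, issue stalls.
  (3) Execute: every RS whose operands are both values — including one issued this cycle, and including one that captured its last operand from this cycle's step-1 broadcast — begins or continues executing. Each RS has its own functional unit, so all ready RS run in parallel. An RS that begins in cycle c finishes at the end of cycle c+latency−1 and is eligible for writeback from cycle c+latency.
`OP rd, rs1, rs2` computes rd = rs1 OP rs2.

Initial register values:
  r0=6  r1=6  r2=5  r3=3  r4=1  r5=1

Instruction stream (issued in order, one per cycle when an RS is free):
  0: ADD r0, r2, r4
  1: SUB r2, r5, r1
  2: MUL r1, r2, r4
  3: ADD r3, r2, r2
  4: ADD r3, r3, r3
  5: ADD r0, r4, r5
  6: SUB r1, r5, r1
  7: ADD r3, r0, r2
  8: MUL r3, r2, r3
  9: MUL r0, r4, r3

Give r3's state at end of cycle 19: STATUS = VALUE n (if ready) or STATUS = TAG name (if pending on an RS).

STATUS = VALUE 15

cycle 1: issue ADD r0<-Add1 // r0:Add1,r1:6,r2:5,r3:3,r4:1,r5:1
cycle 2: issue SUB r2<-Add2 // r0:Add1,r1:6,r2:Add2,r3:3,r4:1,r5:1
cycle 3: issue MUL r1<-Mul1 // r0:Add1,r1:Mul1,r2:Add2,r3:3,r4:1,r5:1
cycle 4: CDB Add1=6; issue ADD r3<-Add1 // r0:6,r1:Mul1,r2:Add2,r3:Add1,r4:1,r5:1
cycle 5: CDB Add2=-5; issue ADD r3<-Add2 // r0:6,r1:Mul1,r2:-5,r3:Add2,r4:1,r5:1
cycle 6: stall // r0:6,r1:Mul1,r2:-5,r3:Add2,r4:1,r5:1
cycle 7: stall // r0:6,r1:Mul1,r2:-5,r3:Add2,r4:1,r5:1
cycle 8: CDB Add1=-10; issue ADD r0<-Add1 // r0:Add1,r1:Mul1,r2:-5,r3:Add2,r4:1,r5:1
cycle 9: CDB Mul1=-5; stall // r0:Add1,r1:-5,r2:-5,r3:Add2,r4:1,r5:1
cycle 10: stall // r0:Add1,r1:-5,r2:-5,r3:Add2,r4:1,r5:1
cycle 11: CDB Add1=2; issue SUB r1<-Add1 // r0:2,r1:Add1,r2:-5,r3:Add2,r4:1,r5:1
cycle 12: CDB Add2=-20; issue ADD r3<-Add2 // r0:2,r1:Add1,r2:-5,r3:Add2,r4:1,r5:1
cycle 13: issue MUL r3<-Mul1 // r0:2,r1:Add1,r2:-5,r3:Mul1,r4:1,r5:1
cycle 14: CDB Add1=6; issue MUL r0<-Mul2 // r0:Mul2,r1:6,r2:-5,r3:Mul1,r4:1,r5:1
cycle 15: CDB Add2=-3 // r0:Mul2,r1:6,r2:-5,r3:Mul1,r4:1,r5:1
cycle 16: - // r0:Mul2,r1:6,r2:-5,r3:Mul1,r4:1,r5:1
cycle 17: - // r0:Mul2,r1:6,r2:-5,r3:Mul1,r4:1,r5:1
cycle 18: - // r0:Mul2,r1:6,r2:-5,r3:Mul1,r4:1,r5:1
cycle 19: CDB Mul1=15 // r0:Mul2,r1:6,r2:-5,r3:15,r4:1,r5:1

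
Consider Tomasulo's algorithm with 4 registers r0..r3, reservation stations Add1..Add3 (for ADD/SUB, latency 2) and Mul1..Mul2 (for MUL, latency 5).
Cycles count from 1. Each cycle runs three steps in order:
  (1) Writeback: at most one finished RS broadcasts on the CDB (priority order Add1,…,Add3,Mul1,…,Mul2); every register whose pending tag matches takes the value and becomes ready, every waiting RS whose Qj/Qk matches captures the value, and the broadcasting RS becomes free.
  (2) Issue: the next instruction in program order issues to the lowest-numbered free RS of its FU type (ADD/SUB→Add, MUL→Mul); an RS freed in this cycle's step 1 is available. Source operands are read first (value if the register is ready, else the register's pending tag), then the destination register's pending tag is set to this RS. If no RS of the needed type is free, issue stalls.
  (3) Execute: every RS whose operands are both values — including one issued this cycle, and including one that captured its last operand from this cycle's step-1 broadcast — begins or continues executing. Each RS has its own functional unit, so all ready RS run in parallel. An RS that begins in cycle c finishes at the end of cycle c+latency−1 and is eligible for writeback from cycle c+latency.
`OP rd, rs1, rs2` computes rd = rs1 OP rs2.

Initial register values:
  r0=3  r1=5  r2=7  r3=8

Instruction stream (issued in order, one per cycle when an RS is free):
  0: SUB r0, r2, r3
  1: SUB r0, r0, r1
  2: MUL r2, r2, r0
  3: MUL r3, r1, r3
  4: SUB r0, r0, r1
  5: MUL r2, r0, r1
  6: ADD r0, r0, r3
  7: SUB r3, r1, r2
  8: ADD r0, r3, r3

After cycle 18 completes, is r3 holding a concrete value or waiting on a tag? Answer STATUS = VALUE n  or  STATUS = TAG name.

STATUS = VALUE 60

  c1: issue SUB r0<-Add1  regs: r0:Add1,r1:5,r2:7,r3:8
  c2: issue SUB r0<-Add2  regs: r0:Add2,r1:5,r2:7,r3:8
  c3: CDB Add1=-1; issue MUL r2<-Mul1  regs: r0:Add2,r1:5,r2:Mul1,r3:8
  c4: issue MUL r3<-Mul2  regs: r0:Add2,r1:5,r2:Mul1,r3:Mul2
  c5: CDB Add2=-6; issue SUB r0<-Add1  regs: r0:Add1,r1:5,r2:Mul1,r3:Mul2
  c6: stall  regs: r0:Add1,r1:5,r2:Mul1,r3:Mul2
  c7: CDB Add1=-11; stall  regs: r0:-11,r1:5,r2:Mul1,r3:Mul2
  c8: stall  regs: r0:-11,r1:5,r2:Mul1,r3:Mul2
  c9: CDB Mul2=40; issue MUL r2<-Mul2  regs: r0:-11,r1:5,r2:Mul2,r3:40
  c10: CDB Mul1=-42; issue ADD r0<-Add1  regs: r0:Add1,r1:5,r2:Mul2,r3:40
  c11: issue SUB r3<-Add2  regs: r0:Add1,r1:5,r2:Mul2,r3:Add2
  c12: CDB Add1=29; issue ADD r0<-Add1  regs: r0:Add1,r1:5,r2:Mul2,r3:Add2
  c13: -  regs: r0:Add1,r1:5,r2:Mul2,r3:Add2
  c14: CDB Mul2=-55  regs: r0:Add1,r1:5,r2:-55,r3:Add2
  c15: -  regs: r0:Add1,r1:5,r2:-55,r3:Add2
  c16: CDB Add2=60  regs: r0:Add1,r1:5,r2:-55,r3:60
  c17: -  regs: r0:Add1,r1:5,r2:-55,r3:60
  c18: CDB Add1=120  regs: r0:120,r1:5,r2:-55,r3:60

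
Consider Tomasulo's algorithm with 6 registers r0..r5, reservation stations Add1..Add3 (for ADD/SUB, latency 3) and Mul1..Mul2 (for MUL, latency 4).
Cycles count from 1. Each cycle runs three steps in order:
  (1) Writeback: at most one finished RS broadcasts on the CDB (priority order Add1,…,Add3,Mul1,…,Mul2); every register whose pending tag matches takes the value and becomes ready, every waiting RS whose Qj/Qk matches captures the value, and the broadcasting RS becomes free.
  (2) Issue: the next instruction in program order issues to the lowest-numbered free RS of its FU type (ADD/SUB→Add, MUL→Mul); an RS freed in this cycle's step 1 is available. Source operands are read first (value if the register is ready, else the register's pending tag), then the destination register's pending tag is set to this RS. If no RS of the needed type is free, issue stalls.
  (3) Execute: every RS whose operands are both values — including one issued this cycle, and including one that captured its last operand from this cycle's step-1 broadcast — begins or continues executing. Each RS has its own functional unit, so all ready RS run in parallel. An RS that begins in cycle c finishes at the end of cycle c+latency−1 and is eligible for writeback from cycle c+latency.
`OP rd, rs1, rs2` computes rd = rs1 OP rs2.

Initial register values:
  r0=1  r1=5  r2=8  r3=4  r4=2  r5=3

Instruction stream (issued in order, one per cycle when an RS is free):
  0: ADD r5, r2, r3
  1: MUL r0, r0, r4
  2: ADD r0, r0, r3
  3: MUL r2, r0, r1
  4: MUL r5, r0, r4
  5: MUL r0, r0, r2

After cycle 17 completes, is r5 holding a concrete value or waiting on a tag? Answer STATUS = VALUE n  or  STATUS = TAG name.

c1: issue ADD r5<-Add1 | r0:1,r1:5,r2:8,r3:4,r4:2,r5:Add1
c2: issue MUL r0<-Mul1 | r0:Mul1,r1:5,r2:8,r3:4,r4:2,r5:Add1
c3: issue ADD r0<-Add2 | r0:Add2,r1:5,r2:8,r3:4,r4:2,r5:Add1
c4: CDB Add1=12; issue MUL r2<-Mul2 | r0:Add2,r1:5,r2:Mul2,r3:4,r4:2,r5:12
c5: stall | r0:Add2,r1:5,r2:Mul2,r3:4,r4:2,r5:12
c6: CDB Mul1=2; issue MUL r5<-Mul1 | r0:Add2,r1:5,r2:Mul2,r3:4,r4:2,r5:Mul1
c7: stall | r0:Add2,r1:5,r2:Mul2,r3:4,r4:2,r5:Mul1
c8: stall | r0:Add2,r1:5,r2:Mul2,r3:4,r4:2,r5:Mul1
c9: CDB Add2=6; stall | r0:6,r1:5,r2:Mul2,r3:4,r4:2,r5:Mul1
c10: stall | r0:6,r1:5,r2:Mul2,r3:4,r4:2,r5:Mul1
c11: stall | r0:6,r1:5,r2:Mul2,r3:4,r4:2,r5:Mul1
c12: stall | r0:6,r1:5,r2:Mul2,r3:4,r4:2,r5:Mul1
c13: CDB Mul1=12; issue MUL r0<-Mul1 | r0:Mul1,r1:5,r2:Mul2,r3:4,r4:2,r5:12
c14: CDB Mul2=30 | r0:Mul1,r1:5,r2:30,r3:4,r4:2,r5:12
c15: - | r0:Mul1,r1:5,r2:30,r3:4,r4:2,r5:12
c16: - | r0:Mul1,r1:5,r2:30,r3:4,r4:2,r5:12
c17: - | r0:Mul1,r1:5,r2:30,r3:4,r4:2,r5:12

STATUS = VALUE 12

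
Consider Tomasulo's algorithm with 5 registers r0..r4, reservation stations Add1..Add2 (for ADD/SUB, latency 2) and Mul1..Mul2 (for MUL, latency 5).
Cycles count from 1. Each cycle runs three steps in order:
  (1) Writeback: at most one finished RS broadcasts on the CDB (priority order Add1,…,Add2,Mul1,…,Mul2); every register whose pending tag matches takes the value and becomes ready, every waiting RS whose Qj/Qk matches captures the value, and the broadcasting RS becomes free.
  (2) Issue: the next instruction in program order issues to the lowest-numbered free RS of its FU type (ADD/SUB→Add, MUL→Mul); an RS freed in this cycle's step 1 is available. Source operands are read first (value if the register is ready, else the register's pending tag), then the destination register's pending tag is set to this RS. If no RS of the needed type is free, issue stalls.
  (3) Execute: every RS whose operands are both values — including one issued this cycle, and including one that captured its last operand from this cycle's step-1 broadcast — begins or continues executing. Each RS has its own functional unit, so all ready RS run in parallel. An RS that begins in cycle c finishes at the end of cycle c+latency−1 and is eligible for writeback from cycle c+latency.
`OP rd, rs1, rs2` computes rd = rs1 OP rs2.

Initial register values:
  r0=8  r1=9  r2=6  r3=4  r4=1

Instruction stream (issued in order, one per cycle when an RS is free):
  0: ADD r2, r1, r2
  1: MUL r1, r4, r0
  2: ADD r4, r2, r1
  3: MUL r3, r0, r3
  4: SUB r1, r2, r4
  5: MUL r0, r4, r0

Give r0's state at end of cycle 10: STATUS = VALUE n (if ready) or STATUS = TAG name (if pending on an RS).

STATUS = TAG Mul1

c1: issue ADD r2<-Add1 | r0:8,r1:9,r2:Add1,r3:4,r4:1
c2: issue MUL r1<-Mul1 | r0:8,r1:Mul1,r2:Add1,r3:4,r4:1
c3: CDB Add1=15; issue ADD r4<-Add1 | r0:8,r1:Mul1,r2:15,r3:4,r4:Add1
c4: issue MUL r3<-Mul2 | r0:8,r1:Mul1,r2:15,r3:Mul2,r4:Add1
c5: issue SUB r1<-Add2 | r0:8,r1:Add2,r2:15,r3:Mul2,r4:Add1
c6: stall | r0:8,r1:Add2,r2:15,r3:Mul2,r4:Add1
c7: CDB Mul1=8; issue MUL r0<-Mul1 | r0:Mul1,r1:Add2,r2:15,r3:Mul2,r4:Add1
c8: - | r0:Mul1,r1:Add2,r2:15,r3:Mul2,r4:Add1
c9: CDB Add1=23 | r0:Mul1,r1:Add2,r2:15,r3:Mul2,r4:23
c10: CDB Mul2=32 | r0:Mul1,r1:Add2,r2:15,r3:32,r4:23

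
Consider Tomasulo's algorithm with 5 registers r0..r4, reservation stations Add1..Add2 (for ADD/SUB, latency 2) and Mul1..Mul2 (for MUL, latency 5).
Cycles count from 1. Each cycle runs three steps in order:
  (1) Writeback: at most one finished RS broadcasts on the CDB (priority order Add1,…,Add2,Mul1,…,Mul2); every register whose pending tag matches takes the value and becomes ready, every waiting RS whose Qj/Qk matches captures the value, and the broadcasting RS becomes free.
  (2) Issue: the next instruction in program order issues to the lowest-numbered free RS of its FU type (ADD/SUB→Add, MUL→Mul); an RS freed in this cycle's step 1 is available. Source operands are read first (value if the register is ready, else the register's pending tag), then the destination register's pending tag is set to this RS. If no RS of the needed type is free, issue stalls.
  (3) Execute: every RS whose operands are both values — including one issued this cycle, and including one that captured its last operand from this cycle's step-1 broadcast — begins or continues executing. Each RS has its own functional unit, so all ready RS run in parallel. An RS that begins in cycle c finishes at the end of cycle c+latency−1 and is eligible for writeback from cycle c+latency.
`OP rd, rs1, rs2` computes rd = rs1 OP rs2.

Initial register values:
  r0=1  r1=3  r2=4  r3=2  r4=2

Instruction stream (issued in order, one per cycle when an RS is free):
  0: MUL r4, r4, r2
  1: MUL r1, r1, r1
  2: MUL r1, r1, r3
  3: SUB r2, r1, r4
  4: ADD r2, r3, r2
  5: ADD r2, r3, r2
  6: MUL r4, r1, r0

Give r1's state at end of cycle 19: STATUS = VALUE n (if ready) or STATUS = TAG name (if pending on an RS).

cycle 1: issue MUL r4<-Mul1 // r0:1,r1:3,r2:4,r3:2,r4:Mul1
cycle 2: issue MUL r1<-Mul2 // r0:1,r1:Mul2,r2:4,r3:2,r4:Mul1
cycle 3: stall // r0:1,r1:Mul2,r2:4,r3:2,r4:Mul1
cycle 4: stall // r0:1,r1:Mul2,r2:4,r3:2,r4:Mul1
cycle 5: stall // r0:1,r1:Mul2,r2:4,r3:2,r4:Mul1
cycle 6: CDB Mul1=8; issue MUL r1<-Mul1 // r0:1,r1:Mul1,r2:4,r3:2,r4:8
cycle 7: CDB Mul2=9; issue SUB r2<-Add1 // r0:1,r1:Mul1,r2:Add1,r3:2,r4:8
cycle 8: issue ADD r2<-Add2 // r0:1,r1:Mul1,r2:Add2,r3:2,r4:8
cycle 9: stall // r0:1,r1:Mul1,r2:Add2,r3:2,r4:8
cycle 10: stall // r0:1,r1:Mul1,r2:Add2,r3:2,r4:8
cycle 11: stall // r0:1,r1:Mul1,r2:Add2,r3:2,r4:8
cycle 12: CDB Mul1=18; stall // r0:1,r1:18,r2:Add2,r3:2,r4:8
cycle 13: stall // r0:1,r1:18,r2:Add2,r3:2,r4:8
cycle 14: CDB Add1=10; issue ADD r2<-Add1 // r0:1,r1:18,r2:Add1,r3:2,r4:8
cycle 15: issue MUL r4<-Mul1 // r0:1,r1:18,r2:Add1,r3:2,r4:Mul1
cycle 16: CDB Add2=12 // r0:1,r1:18,r2:Add1,r3:2,r4:Mul1
cycle 17: - // r0:1,r1:18,r2:Add1,r3:2,r4:Mul1
cycle 18: CDB Add1=14 // r0:1,r1:18,r2:14,r3:2,r4:Mul1
cycle 19: - // r0:1,r1:18,r2:14,r3:2,r4:Mul1

STATUS = VALUE 18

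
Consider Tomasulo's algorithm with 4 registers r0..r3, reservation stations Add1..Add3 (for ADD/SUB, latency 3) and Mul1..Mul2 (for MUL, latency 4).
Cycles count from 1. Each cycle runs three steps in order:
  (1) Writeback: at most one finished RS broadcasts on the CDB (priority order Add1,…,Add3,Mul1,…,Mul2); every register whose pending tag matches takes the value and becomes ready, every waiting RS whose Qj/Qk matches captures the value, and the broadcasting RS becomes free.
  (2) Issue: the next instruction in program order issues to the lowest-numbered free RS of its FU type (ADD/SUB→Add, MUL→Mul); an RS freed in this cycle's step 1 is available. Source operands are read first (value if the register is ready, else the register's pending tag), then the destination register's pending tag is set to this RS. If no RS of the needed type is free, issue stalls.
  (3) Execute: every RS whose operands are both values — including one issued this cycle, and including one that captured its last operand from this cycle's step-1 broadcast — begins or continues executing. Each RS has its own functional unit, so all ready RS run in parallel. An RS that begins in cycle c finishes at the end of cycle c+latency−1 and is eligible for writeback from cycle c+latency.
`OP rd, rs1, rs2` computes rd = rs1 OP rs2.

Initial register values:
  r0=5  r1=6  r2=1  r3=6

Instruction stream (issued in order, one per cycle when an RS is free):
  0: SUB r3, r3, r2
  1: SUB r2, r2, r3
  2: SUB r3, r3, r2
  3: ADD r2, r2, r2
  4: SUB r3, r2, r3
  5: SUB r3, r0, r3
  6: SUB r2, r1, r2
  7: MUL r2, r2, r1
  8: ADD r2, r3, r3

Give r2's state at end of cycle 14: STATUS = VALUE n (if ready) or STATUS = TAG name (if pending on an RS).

STATUS = TAG Add2

cycle 1: issue SUB r3<-Add1 // r0:5,r1:6,r2:1,r3:Add1
cycle 2: issue SUB r2<-Add2 // r0:5,r1:6,r2:Add2,r3:Add1
cycle 3: issue SUB r3<-Add3 // r0:5,r1:6,r2:Add2,r3:Add3
cycle 4: CDB Add1=5; issue ADD r2<-Add1 // r0:5,r1:6,r2:Add1,r3:Add3
cycle 5: stall // r0:5,r1:6,r2:Add1,r3:Add3
cycle 6: stall // r0:5,r1:6,r2:Add1,r3:Add3
cycle 7: CDB Add2=-4; issue SUB r3<-Add2 // r0:5,r1:6,r2:Add1,r3:Add2
cycle 8: stall // r0:5,r1:6,r2:Add1,r3:Add2
cycle 9: stall // r0:5,r1:6,r2:Add1,r3:Add2
cycle 10: CDB Add1=-8; issue SUB r3<-Add1 // r0:5,r1:6,r2:-8,r3:Add1
cycle 11: CDB Add3=9; issue SUB r2<-Add3 // r0:5,r1:6,r2:Add3,r3:Add1
cycle 12: issue MUL r2<-Mul1 // r0:5,r1:6,r2:Mul1,r3:Add1
cycle 13: stall // r0:5,r1:6,r2:Mul1,r3:Add1
cycle 14: CDB Add2=-17; issue ADD r2<-Add2 // r0:5,r1:6,r2:Add2,r3:Add1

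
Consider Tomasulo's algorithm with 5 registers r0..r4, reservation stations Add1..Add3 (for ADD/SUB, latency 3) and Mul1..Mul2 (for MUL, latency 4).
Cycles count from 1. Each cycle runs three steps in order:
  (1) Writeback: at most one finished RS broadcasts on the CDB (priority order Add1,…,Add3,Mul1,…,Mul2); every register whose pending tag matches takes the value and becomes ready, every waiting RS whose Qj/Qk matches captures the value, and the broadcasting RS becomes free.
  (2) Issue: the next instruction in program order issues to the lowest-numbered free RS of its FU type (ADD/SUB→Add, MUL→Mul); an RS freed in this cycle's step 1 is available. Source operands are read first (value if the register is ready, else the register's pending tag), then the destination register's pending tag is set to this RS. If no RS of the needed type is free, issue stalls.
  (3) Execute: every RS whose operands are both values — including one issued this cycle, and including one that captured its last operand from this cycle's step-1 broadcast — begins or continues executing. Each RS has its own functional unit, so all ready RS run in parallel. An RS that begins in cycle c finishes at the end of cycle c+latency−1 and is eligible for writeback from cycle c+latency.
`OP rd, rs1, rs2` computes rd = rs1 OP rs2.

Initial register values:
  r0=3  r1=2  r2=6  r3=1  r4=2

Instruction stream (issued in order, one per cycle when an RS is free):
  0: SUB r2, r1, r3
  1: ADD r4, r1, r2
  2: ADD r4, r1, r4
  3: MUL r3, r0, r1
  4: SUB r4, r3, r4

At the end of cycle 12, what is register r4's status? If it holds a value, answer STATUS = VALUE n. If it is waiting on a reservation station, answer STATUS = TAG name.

cycle 1: issue SUB r2<-Add1 // r0:3,r1:2,r2:Add1,r3:1,r4:2
cycle 2: issue ADD r4<-Add2 // r0:3,r1:2,r2:Add1,r3:1,r4:Add2
cycle 3: issue ADD r4<-Add3 // r0:3,r1:2,r2:Add1,r3:1,r4:Add3
cycle 4: CDB Add1=1; issue MUL r3<-Mul1 // r0:3,r1:2,r2:1,r3:Mul1,r4:Add3
cycle 5: issue SUB r4<-Add1 // r0:3,r1:2,r2:1,r3:Mul1,r4:Add1
cycle 6: - // r0:3,r1:2,r2:1,r3:Mul1,r4:Add1
cycle 7: CDB Add2=3 // r0:3,r1:2,r2:1,r3:Mul1,r4:Add1
cycle 8: CDB Mul1=6 // r0:3,r1:2,r2:1,r3:6,r4:Add1
cycle 9: - // r0:3,r1:2,r2:1,r3:6,r4:Add1
cycle 10: CDB Add3=5 // r0:3,r1:2,r2:1,r3:6,r4:Add1
cycle 11: - // r0:3,r1:2,r2:1,r3:6,r4:Add1
cycle 12: - // r0:3,r1:2,r2:1,r3:6,r4:Add1

STATUS = TAG Add1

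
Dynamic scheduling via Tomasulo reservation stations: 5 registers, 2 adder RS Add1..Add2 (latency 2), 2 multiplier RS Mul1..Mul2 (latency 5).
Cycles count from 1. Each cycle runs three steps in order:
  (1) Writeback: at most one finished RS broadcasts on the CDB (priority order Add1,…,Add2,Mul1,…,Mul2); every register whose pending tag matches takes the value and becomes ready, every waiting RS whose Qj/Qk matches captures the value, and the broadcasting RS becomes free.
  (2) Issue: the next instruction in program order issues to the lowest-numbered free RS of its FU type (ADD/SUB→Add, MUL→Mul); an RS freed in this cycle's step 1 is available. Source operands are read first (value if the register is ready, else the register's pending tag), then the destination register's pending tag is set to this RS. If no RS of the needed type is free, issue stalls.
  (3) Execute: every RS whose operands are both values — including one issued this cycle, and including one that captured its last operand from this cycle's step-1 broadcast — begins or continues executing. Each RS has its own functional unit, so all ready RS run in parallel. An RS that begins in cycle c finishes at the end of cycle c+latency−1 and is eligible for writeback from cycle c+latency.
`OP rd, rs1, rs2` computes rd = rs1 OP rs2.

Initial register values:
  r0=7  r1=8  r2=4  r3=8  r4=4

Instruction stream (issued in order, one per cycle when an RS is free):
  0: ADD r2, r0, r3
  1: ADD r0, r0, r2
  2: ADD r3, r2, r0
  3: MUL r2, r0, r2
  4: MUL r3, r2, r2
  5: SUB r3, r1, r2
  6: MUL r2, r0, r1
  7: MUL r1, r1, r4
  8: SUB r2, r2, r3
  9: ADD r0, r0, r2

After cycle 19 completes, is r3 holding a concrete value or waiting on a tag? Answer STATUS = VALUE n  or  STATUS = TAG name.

c1: issue ADD r2<-Add1 | r0:7,r1:8,r2:Add1,r3:8,r4:4
c2: issue ADD r0<-Add2 | r0:Add2,r1:8,r2:Add1,r3:8,r4:4
c3: CDB Add1=15; issue ADD r3<-Add1 | r0:Add2,r1:8,r2:15,r3:Add1,r4:4
c4: issue MUL r2<-Mul1 | r0:Add2,r1:8,r2:Mul1,r3:Add1,r4:4
c5: CDB Add2=22; issue MUL r3<-Mul2 | r0:22,r1:8,r2:Mul1,r3:Mul2,r4:4
c6: issue SUB r3<-Add2 | r0:22,r1:8,r2:Mul1,r3:Add2,r4:4
c7: CDB Add1=37; stall | r0:22,r1:8,r2:Mul1,r3:Add2,r4:4
c8: stall | r0:22,r1:8,r2:Mul1,r3:Add2,r4:4
c9: stall | r0:22,r1:8,r2:Mul1,r3:Add2,r4:4
c10: CDB Mul1=330; issue MUL r2<-Mul1 | r0:22,r1:8,r2:Mul1,r3:Add2,r4:4
c11: stall | r0:22,r1:8,r2:Mul1,r3:Add2,r4:4
c12: CDB Add2=-322; stall | r0:22,r1:8,r2:Mul1,r3:-322,r4:4
c13: stall | r0:22,r1:8,r2:Mul1,r3:-322,r4:4
c14: stall | r0:22,r1:8,r2:Mul1,r3:-322,r4:4
c15: CDB Mul1=176; issue MUL r1<-Mul1 | r0:22,r1:Mul1,r2:176,r3:-322,r4:4
c16: CDB Mul2=108900; issue SUB r2<-Add1 | r0:22,r1:Mul1,r2:Add1,r3:-322,r4:4
c17: issue ADD r0<-Add2 | r0:Add2,r1:Mul1,r2:Add1,r3:-322,r4:4
c18: CDB Add1=498 | r0:Add2,r1:Mul1,r2:498,r3:-322,r4:4
c19: - | r0:Add2,r1:Mul1,r2:498,r3:-322,r4:4

STATUS = VALUE -322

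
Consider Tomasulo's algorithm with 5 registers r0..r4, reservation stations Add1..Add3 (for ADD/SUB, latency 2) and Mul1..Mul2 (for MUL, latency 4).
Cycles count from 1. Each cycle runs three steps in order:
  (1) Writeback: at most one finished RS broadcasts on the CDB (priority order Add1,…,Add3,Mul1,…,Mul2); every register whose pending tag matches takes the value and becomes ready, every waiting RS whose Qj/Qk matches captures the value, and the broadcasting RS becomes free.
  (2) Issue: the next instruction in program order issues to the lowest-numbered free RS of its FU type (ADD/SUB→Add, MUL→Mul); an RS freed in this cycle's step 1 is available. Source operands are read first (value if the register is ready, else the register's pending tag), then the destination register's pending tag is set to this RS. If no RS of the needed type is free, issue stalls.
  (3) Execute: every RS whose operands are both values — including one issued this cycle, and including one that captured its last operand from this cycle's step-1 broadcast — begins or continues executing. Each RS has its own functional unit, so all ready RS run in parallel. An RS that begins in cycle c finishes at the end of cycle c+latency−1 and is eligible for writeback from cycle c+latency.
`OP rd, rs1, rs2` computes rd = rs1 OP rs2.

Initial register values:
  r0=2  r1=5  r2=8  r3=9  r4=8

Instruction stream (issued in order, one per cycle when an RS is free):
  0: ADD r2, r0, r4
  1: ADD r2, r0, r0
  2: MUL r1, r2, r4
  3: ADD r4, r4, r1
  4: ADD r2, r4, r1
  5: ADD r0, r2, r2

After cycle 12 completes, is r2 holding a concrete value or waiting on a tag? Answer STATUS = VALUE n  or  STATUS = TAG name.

  c1: issue ADD r2<-Add1  regs: r0:2,r1:5,r2:Add1,r3:9,r4:8
  c2: issue ADD r2<-Add2  regs: r0:2,r1:5,r2:Add2,r3:9,r4:8
  c3: CDB Add1=10; issue MUL r1<-Mul1  regs: r0:2,r1:Mul1,r2:Add2,r3:9,r4:8
  c4: CDB Add2=4; issue ADD r4<-Add1  regs: r0:2,r1:Mul1,r2:4,r3:9,r4:Add1
  c5: issue ADD r2<-Add2  regs: r0:2,r1:Mul1,r2:Add2,r3:9,r4:Add1
  c6: issue ADD r0<-Add3  regs: r0:Add3,r1:Mul1,r2:Add2,r3:9,r4:Add1
  c7: -  regs: r0:Add3,r1:Mul1,r2:Add2,r3:9,r4:Add1
  c8: CDB Mul1=32  regs: r0:Add3,r1:32,r2:Add2,r3:9,r4:Add1
  c9: -  regs: r0:Add3,r1:32,r2:Add2,r3:9,r4:Add1
  c10: CDB Add1=40  regs: r0:Add3,r1:32,r2:Add2,r3:9,r4:40
  c11: -  regs: r0:Add3,r1:32,r2:Add2,r3:9,r4:40
  c12: CDB Add2=72  regs: r0:Add3,r1:32,r2:72,r3:9,r4:40

STATUS = VALUE 72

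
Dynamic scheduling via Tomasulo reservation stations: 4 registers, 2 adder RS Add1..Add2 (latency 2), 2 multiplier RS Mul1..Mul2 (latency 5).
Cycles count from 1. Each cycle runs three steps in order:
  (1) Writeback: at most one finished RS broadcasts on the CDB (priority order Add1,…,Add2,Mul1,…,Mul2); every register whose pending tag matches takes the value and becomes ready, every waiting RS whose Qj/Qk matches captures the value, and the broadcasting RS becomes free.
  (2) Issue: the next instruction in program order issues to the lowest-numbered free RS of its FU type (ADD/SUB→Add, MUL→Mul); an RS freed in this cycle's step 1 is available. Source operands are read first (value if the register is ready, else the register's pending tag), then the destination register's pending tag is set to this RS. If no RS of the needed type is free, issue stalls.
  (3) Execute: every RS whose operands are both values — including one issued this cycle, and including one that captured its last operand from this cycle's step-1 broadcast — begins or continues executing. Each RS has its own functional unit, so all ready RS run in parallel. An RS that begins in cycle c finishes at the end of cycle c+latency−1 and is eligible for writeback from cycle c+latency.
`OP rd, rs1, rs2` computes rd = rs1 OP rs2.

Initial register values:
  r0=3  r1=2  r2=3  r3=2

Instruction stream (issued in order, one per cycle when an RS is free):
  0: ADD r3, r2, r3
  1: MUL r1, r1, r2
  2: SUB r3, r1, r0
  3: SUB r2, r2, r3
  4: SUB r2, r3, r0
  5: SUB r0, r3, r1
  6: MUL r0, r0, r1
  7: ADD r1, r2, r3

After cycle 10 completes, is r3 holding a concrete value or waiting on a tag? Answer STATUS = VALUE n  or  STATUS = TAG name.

cycle 1: issue ADD r3<-Add1 // r0:3,r1:2,r2:3,r3:Add1
cycle 2: issue MUL r1<-Mul1 // r0:3,r1:Mul1,r2:3,r3:Add1
cycle 3: CDB Add1=5; issue SUB r3<-Add1 // r0:3,r1:Mul1,r2:3,r3:Add1
cycle 4: issue SUB r2<-Add2 // r0:3,r1:Mul1,r2:Add2,r3:Add1
cycle 5: stall // r0:3,r1:Mul1,r2:Add2,r3:Add1
cycle 6: stall // r0:3,r1:Mul1,r2:Add2,r3:Add1
cycle 7: CDB Mul1=6; stall // r0:3,r1:6,r2:Add2,r3:Add1
cycle 8: stall // r0:3,r1:6,r2:Add2,r3:Add1
cycle 9: CDB Add1=3; issue SUB r2<-Add1 // r0:3,r1:6,r2:Add1,r3:3
cycle 10: stall // r0:3,r1:6,r2:Add1,r3:3

STATUS = VALUE 3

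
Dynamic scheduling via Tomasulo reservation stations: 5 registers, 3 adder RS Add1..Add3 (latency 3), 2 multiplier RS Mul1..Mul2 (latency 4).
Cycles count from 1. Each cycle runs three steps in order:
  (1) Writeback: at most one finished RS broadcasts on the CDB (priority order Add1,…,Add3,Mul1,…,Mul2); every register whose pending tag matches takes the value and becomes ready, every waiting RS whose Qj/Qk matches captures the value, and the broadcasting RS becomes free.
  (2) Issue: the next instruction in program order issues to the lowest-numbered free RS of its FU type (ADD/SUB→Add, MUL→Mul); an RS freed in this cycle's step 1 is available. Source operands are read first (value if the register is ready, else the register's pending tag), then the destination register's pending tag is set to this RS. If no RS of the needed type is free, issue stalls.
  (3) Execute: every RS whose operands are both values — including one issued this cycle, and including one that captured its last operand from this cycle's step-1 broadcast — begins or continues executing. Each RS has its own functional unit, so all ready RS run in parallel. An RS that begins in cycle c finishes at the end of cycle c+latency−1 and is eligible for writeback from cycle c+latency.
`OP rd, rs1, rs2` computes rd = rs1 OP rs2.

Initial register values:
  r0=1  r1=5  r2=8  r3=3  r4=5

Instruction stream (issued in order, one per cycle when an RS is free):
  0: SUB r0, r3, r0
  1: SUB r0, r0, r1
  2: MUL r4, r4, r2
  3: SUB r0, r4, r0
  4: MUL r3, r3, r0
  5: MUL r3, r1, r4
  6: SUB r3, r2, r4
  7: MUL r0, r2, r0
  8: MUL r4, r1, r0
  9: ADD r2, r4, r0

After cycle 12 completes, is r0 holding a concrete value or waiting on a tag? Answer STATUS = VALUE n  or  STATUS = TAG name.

cycle 1: issue SUB r0<-Add1 // r0:Add1,r1:5,r2:8,r3:3,r4:5
cycle 2: issue SUB r0<-Add2 // r0:Add2,r1:5,r2:8,r3:3,r4:5
cycle 3: issue MUL r4<-Mul1 // r0:Add2,r1:5,r2:8,r3:3,r4:Mul1
cycle 4: CDB Add1=2; issue SUB r0<-Add1 // r0:Add1,r1:5,r2:8,r3:3,r4:Mul1
cycle 5: issue MUL r3<-Mul2 // r0:Add1,r1:5,r2:8,r3:Mul2,r4:Mul1
cycle 6: stall // r0:Add1,r1:5,r2:8,r3:Mul2,r4:Mul1
cycle 7: CDB Add2=-3; stall // r0:Add1,r1:5,r2:8,r3:Mul2,r4:Mul1
cycle 8: CDB Mul1=40; issue MUL r3<-Mul1 // r0:Add1,r1:5,r2:8,r3:Mul1,r4:40
cycle 9: issue SUB r3<-Add2 // r0:Add1,r1:5,r2:8,r3:Add2,r4:40
cycle 10: stall // r0:Add1,r1:5,r2:8,r3:Add2,r4:40
cycle 11: CDB Add1=43; stall // r0:43,r1:5,r2:8,r3:Add2,r4:40
cycle 12: CDB Add2=-32; stall // r0:43,r1:5,r2:8,r3:-32,r4:40

STATUS = VALUE 43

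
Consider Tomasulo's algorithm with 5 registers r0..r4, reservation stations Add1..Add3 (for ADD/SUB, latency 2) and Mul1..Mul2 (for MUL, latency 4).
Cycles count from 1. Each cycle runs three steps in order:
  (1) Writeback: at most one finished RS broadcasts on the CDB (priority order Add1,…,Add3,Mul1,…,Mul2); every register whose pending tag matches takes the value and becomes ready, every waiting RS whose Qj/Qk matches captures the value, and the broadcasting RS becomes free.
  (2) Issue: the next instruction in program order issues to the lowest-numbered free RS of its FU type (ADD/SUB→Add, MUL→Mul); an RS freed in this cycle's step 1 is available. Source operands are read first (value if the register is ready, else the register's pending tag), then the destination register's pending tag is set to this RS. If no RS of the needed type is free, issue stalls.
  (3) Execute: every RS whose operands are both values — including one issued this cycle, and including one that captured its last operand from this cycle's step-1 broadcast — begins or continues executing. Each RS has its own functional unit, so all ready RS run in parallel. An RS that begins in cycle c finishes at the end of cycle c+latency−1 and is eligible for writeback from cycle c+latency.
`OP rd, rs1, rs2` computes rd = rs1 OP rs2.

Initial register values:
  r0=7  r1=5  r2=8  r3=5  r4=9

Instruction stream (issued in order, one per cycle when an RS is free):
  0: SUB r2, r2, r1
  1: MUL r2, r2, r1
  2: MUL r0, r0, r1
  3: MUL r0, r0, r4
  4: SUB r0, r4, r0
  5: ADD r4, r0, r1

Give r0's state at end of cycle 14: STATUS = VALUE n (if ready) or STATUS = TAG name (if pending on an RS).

cycle 1: issue SUB r2<-Add1 // r0:7,r1:5,r2:Add1,r3:5,r4:9
cycle 2: issue MUL r2<-Mul1 // r0:7,r1:5,r2:Mul1,r3:5,r4:9
cycle 3: CDB Add1=3; issue MUL r0<-Mul2 // r0:Mul2,r1:5,r2:Mul1,r3:5,r4:9
cycle 4: stall // r0:Mul2,r1:5,r2:Mul1,r3:5,r4:9
cycle 5: stall // r0:Mul2,r1:5,r2:Mul1,r3:5,r4:9
cycle 6: stall // r0:Mul2,r1:5,r2:Mul1,r3:5,r4:9
cycle 7: CDB Mul1=15; issue MUL r0<-Mul1 // r0:Mul1,r1:5,r2:15,r3:5,r4:9
cycle 8: CDB Mul2=35; issue SUB r0<-Add1 // r0:Add1,r1:5,r2:15,r3:5,r4:9
cycle 9: issue ADD r4<-Add2 // r0:Add1,r1:5,r2:15,r3:5,r4:Add2
cycle 10: - // r0:Add1,r1:5,r2:15,r3:5,r4:Add2
cycle 11: - // r0:Add1,r1:5,r2:15,r3:5,r4:Add2
cycle 12: CDB Mul1=315 // r0:Add1,r1:5,r2:15,r3:5,r4:Add2
cycle 13: - // r0:Add1,r1:5,r2:15,r3:5,r4:Add2
cycle 14: CDB Add1=-306 // r0:-306,r1:5,r2:15,r3:5,r4:Add2

STATUS = VALUE -306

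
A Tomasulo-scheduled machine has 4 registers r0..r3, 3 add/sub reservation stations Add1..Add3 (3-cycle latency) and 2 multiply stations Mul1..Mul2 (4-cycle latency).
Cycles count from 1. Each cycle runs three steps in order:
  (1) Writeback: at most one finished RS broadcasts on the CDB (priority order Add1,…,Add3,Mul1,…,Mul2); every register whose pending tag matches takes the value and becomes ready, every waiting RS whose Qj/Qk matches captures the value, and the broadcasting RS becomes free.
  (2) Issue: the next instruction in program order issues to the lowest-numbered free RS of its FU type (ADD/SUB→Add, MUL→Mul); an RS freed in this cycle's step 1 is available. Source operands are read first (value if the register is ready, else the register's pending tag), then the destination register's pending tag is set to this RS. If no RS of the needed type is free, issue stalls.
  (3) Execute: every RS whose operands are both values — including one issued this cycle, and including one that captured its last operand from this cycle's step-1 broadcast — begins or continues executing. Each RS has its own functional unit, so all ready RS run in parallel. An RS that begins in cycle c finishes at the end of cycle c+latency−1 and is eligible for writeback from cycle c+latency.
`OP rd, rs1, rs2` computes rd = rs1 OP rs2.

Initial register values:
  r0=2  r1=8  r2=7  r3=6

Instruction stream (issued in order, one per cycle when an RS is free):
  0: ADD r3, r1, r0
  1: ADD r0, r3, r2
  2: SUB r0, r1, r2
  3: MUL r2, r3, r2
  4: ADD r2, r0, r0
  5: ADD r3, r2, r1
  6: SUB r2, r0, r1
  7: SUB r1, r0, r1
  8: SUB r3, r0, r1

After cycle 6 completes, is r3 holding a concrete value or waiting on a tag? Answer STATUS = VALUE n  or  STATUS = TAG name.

STATUS = TAG Add3

c1: issue ADD r3<-Add1 | r0:2,r1:8,r2:7,r3:Add1
c2: issue ADD r0<-Add2 | r0:Add2,r1:8,r2:7,r3:Add1
c3: issue SUB r0<-Add3 | r0:Add3,r1:8,r2:7,r3:Add1
c4: CDB Add1=10; issue MUL r2<-Mul1 | r0:Add3,r1:8,r2:Mul1,r3:10
c5: issue ADD r2<-Add1 | r0:Add3,r1:8,r2:Add1,r3:10
c6: CDB Add3=1; issue ADD r3<-Add3 | r0:1,r1:8,r2:Add1,r3:Add3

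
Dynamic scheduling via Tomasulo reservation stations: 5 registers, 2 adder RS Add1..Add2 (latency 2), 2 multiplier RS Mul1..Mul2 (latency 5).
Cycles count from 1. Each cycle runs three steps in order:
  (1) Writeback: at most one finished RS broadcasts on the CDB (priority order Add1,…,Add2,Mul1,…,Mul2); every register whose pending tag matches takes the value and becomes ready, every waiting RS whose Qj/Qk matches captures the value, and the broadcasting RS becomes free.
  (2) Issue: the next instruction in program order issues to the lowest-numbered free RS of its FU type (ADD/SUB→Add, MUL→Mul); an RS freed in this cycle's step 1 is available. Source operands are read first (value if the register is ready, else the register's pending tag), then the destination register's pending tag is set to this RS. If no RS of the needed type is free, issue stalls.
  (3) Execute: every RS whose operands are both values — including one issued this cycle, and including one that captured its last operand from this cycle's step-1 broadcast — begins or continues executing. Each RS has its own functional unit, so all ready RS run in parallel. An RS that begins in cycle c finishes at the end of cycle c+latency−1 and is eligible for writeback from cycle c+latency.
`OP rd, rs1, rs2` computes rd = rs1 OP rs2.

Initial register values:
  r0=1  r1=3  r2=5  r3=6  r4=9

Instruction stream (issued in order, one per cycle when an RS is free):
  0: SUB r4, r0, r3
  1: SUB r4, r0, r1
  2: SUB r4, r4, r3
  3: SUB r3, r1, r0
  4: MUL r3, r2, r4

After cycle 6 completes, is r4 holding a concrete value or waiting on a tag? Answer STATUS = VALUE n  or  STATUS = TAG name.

c1: issue SUB r4<-Add1 | r0:1,r1:3,r2:5,r3:6,r4:Add1
c2: issue SUB r4<-Add2 | r0:1,r1:3,r2:5,r3:6,r4:Add2
c3: CDB Add1=-5; issue SUB r4<-Add1 | r0:1,r1:3,r2:5,r3:6,r4:Add1
c4: CDB Add2=-2; issue SUB r3<-Add2 | r0:1,r1:3,r2:5,r3:Add2,r4:Add1
c5: issue MUL r3<-Mul1 | r0:1,r1:3,r2:5,r3:Mul1,r4:Add1
c6: CDB Add1=-8 | r0:1,r1:3,r2:5,r3:Mul1,r4:-8

STATUS = VALUE -8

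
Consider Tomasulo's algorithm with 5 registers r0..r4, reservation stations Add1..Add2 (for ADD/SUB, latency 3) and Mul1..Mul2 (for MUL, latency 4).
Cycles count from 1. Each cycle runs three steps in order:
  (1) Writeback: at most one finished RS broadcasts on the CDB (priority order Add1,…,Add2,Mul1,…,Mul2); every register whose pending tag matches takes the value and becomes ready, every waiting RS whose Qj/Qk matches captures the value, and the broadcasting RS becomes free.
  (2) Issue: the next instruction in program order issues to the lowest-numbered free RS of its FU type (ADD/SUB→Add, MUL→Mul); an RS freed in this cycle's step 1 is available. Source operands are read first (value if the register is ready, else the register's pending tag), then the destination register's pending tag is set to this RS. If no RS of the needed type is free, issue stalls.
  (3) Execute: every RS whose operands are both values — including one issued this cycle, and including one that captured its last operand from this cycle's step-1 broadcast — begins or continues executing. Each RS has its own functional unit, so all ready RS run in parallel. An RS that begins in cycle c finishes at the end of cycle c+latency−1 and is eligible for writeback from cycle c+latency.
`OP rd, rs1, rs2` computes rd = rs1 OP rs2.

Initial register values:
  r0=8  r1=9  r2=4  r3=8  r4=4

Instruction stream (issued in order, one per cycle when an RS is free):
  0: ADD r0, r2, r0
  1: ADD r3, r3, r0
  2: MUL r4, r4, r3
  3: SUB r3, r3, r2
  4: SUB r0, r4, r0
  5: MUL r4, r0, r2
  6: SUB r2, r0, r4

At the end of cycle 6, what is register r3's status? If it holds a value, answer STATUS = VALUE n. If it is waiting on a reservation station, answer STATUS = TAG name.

STATUS = TAG Add1

  c1: issue ADD r0<-Add1  regs: r0:Add1,r1:9,r2:4,r3:8,r4:4
  c2: issue ADD r3<-Add2  regs: r0:Add1,r1:9,r2:4,r3:Add2,r4:4
  c3: issue MUL r4<-Mul1  regs: r0:Add1,r1:9,r2:4,r3:Add2,r4:Mul1
  c4: CDB Add1=12; issue SUB r3<-Add1  regs: r0:12,r1:9,r2:4,r3:Add1,r4:Mul1
  c5: stall  regs: r0:12,r1:9,r2:4,r3:Add1,r4:Mul1
  c6: stall  regs: r0:12,r1:9,r2:4,r3:Add1,r4:Mul1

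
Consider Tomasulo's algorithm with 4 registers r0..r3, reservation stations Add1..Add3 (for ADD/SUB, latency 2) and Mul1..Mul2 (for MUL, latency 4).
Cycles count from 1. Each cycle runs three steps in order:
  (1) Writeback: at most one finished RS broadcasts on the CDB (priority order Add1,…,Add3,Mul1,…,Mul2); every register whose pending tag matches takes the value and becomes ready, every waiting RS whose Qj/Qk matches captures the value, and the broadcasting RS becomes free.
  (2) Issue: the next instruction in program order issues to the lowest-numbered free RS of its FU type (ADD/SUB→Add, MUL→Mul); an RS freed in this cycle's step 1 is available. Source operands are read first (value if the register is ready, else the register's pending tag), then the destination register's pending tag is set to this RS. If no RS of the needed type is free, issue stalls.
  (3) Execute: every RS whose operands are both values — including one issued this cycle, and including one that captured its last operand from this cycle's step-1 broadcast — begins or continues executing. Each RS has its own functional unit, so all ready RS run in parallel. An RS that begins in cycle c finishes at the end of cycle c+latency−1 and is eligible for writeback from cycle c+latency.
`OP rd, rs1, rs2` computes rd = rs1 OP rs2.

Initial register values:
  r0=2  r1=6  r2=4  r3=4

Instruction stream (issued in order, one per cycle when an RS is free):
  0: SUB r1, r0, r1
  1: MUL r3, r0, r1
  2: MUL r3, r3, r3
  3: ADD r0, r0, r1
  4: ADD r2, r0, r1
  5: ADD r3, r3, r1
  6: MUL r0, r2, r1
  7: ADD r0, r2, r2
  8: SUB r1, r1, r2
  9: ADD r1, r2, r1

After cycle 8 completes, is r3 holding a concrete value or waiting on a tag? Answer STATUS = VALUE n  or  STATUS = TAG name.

  c1: issue SUB r1<-Add1  regs: r0:2,r1:Add1,r2:4,r3:4
  c2: issue MUL r3<-Mul1  regs: r0:2,r1:Add1,r2:4,r3:Mul1
  c3: CDB Add1=-4; issue MUL r3<-Mul2  regs: r0:2,r1:-4,r2:4,r3:Mul2
  c4: issue ADD r0<-Add1  regs: r0:Add1,r1:-4,r2:4,r3:Mul2
  c5: issue ADD r2<-Add2  regs: r0:Add1,r1:-4,r2:Add2,r3:Mul2
  c6: CDB Add1=-2; issue ADD r3<-Add1  regs: r0:-2,r1:-4,r2:Add2,r3:Add1
  c7: CDB Mul1=-8; issue MUL r0<-Mul1  regs: r0:Mul1,r1:-4,r2:Add2,r3:Add1
  c8: CDB Add2=-6; issue ADD r0<-Add2  regs: r0:Add2,r1:-4,r2:-6,r3:Add1

STATUS = TAG Add1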